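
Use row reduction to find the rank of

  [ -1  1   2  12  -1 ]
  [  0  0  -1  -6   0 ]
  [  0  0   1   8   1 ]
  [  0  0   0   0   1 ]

Multiply ρ1 by -1.
  [ 1  -1  -2  -12  1 ]
  [ 0   0  -1   -6  0 ]
  [ 0   0   1    8  1 ]
  [ 0   0   0    0  1 ]
Multiply ρ2 by -1.
  [ 1  -1  -2  -12  1 ]
  [ 0   0   1    6  0 ]
  [ 0   0   1    8  1 ]
  [ 0   0   0    0  1 ]
Subtract ρ2 from ρ3.
  [ 1  -1  -2  -12  1 ]
  [ 0   0   1    6  0 ]
  [ 0   0   0    2  1 ]
  [ 0   0   0    0  1 ]
Multiply ρ3 by 1/2.
  [ 1  -1  -2  -12    1 ]
  [ 0   0   1    6    0 ]
  [ 0   0   0    1  1/2 ]
  [ 0   0   0    0    1 ]
Subtract 1/2 times ρ4 from ρ3.
  [ 1  -1  -2  -12  1 ]
  [ 0   0   1    6  0 ]
  [ 0   0   0    1  0 ]
  [ 0   0   0    0  1 ]
Subtract ρ4 from ρ1.
  [ 1  -1  -2  -12  0 ]
  [ 0   0   1    6  0 ]
  [ 0   0   0    1  0 ]
  [ 0   0   0    0  1 ]
Subtract 6 times ρ3 from ρ2.
  [ 1  -1  -2  -12  0 ]
  [ 0   0   1    0  0 ]
  [ 0   0   0    1  0 ]
  [ 0   0   0    0  1 ]
Add 12 times ρ3 to ρ1.
  [ 1  -1  -2  0  0 ]
  [ 0   0   1  0  0 ]
  [ 0   0   0  1  0 ]
  [ 0   0   0  0  1 ]
Add 2 times ρ2 to ρ1.
  [ 1  -1  0  0  0 ]
  [ 0   0  1  0  0 ]
  [ 0   0  0  1  0 ]
  [ 0   0  0  0  1 ]
The reduced form has 4 nonzero rows.

rank = 4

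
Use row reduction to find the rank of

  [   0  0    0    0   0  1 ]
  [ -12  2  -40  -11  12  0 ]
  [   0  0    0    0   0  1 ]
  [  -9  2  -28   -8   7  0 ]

rank = 3

Swap r1 and r2.
  [ -12  2  -40  -11  12  0 ]
  [   0  0    0    0   0  1 ]
  [   0  0    0    0   0  1 ]
  [  -9  2  -28   -8   7  0 ]
Multiply r1 by -1/12.
  [  1  -1/6  10/3  11/12  -1  0 ]
  [  0     0     0      0   0  1 ]
  [  0     0     0      0   0  1 ]
  [ -9     2   -28     -8   7  0 ]
Add 9 times r1 to r4.
  [ 1  -1/6  10/3  11/12  -1  0 ]
  [ 0     0     0      0   0  1 ]
  [ 0     0     0      0   0  1 ]
  [ 0   1/2     2    1/4  -2  0 ]
Swap r2 and r4.
  [ 1  -1/6  10/3  11/12  -1  0 ]
  [ 0   1/2     2    1/4  -2  0 ]
  [ 0     0     0      0   0  1 ]
  [ 0     0     0      0   0  1 ]
Multiply r2 by 2.
  [ 1  -1/6  10/3  11/12  -1  0 ]
  [ 0     1     4    1/2  -4  0 ]
  [ 0     0     0      0   0  1 ]
  [ 0     0     0      0   0  1 ]
Subtract r3 from r4.
  [ 1  -1/6  10/3  11/12  -1  0 ]
  [ 0     1     4    1/2  -4  0 ]
  [ 0     0     0      0   0  1 ]
  [ 0     0     0      0   0  0 ]
Add 1/6 times r2 to r1.
  [ 1  0  4    1  -5/3  0 ]
  [ 0  1  4  1/2    -4  0 ]
  [ 0  0  0    0     0  1 ]
  [ 0  0  0    0     0  0 ]
The reduced form has 3 nonzero rows.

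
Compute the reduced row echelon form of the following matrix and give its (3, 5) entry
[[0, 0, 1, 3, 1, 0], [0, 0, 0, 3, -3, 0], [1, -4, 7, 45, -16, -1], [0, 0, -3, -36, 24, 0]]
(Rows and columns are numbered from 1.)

Swap r1 and r3.
  [ 1  -4   7   45  -16  -1 ]
  [ 0   0   0    3   -3   0 ]
  [ 0   0   1    3    1   0 ]
  [ 0   0  -3  -36   24   0 ]
Swap r2 and r3.
  [ 1  -4   7   45  -16  -1 ]
  [ 0   0   1    3    1   0 ]
  [ 0   0   0    3   -3   0 ]
  [ 0   0  -3  -36   24   0 ]
Add 3 times r2 to r4.
  [ 1  -4  7   45  -16  -1 ]
  [ 0   0  1    3    1   0 ]
  [ 0   0  0    3   -3   0 ]
  [ 0   0  0  -27   27   0 ]
Multiply r3 by 1/3.
  [ 1  -4  7   45  -16  -1 ]
  [ 0   0  1    3    1   0 ]
  [ 0   0  0    1   -1   0 ]
  [ 0   0  0  -27   27   0 ]
Add 27 times r3 to r4.
  [ 1  -4  7  45  -16  -1 ]
  [ 0   0  1   3    1   0 ]
  [ 0   0  0   1   -1   0 ]
  [ 0   0  0   0    0   0 ]
Subtract 3 times r3 from r2.
  [ 1  -4  7  45  -16  -1 ]
  [ 0   0  1   0    4   0 ]
  [ 0   0  0   1   -1   0 ]
  [ 0   0  0   0    0   0 ]
Subtract 45 times r3 from r1.
  [ 1  -4  7  0  29  -1 ]
  [ 0   0  1  0   4   0 ]
  [ 0   0  0  1  -1   0 ]
  [ 0   0  0  0   0   0 ]
Subtract 7 times r2 from r1.
  [ 1  -4  0  0   1  -1 ]
  [ 0   0  1  0   4   0 ]
  [ 0   0  0  1  -1   0 ]
  [ 0   0  0  0   0   0 ]

-1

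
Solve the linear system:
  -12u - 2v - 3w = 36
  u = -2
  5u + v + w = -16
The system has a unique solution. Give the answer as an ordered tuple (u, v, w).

Form the augmented matrix and row-reduce:
  [ -12  -2  -3  |   36 ]
  [   1   0   0  |   -2 ]
  [   5   1   1  |  -16 ]
Multiply ρ1 by -1/12.
  [ 1  1/6  1/4  |   -3 ]
  [ 1    0    0  |   -2 ]
  [ 5    1    1  |  -16 ]
Subtract ρ1 from ρ2.
  [ 1   1/6   1/4  |   -3 ]
  [ 0  -1/6  -1/4  |    1 ]
  [ 5     1     1  |  -16 ]
Subtract 5 times ρ1 from ρ3.
  [ 1   1/6   1/4  |  -3 ]
  [ 0  -1/6  -1/4  |   1 ]
  [ 0   1/6  -1/4  |  -1 ]
Multiply ρ2 by -6.
  [ 1  1/6   1/4  |  -3 ]
  [ 0    1   3/2  |  -6 ]
  [ 0  1/6  -1/4  |  -1 ]
Subtract 1/6 times ρ2 from ρ3.
  [ 1  1/6   1/4  |  -3 ]
  [ 0    1   3/2  |  -6 ]
  [ 0    0  -1/2  |   0 ]
Multiply ρ3 by -2.
  [ 1  1/6  1/4  |  -3 ]
  [ 0    1  3/2  |  -6 ]
  [ 0    0    1  |   0 ]
Subtract 3/2 times ρ3 from ρ2.
  [ 1  1/6  1/4  |  -3 ]
  [ 0    1    0  |  -6 ]
  [ 0    0    1  |   0 ]
Subtract 1/4 times ρ3 from ρ1.
  [ 1  1/6  0  |  -3 ]
  [ 0    1  0  |  -6 ]
  [ 0    0  1  |   0 ]
Subtract 1/6 times ρ2 from ρ1.
  [ 1  0  0  |  -2 ]
  [ 0  1  0  |  -6 ]
  [ 0  0  1  |   0 ]
Reading off the last column: u = -2, v = -6, w = 0.

(-2, -6, 0)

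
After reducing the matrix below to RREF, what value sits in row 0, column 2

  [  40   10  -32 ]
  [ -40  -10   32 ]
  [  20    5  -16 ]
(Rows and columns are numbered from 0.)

-4/5

R1 := 1/40·R1
R2 := R2 + 40·R1
R3 := R3 − 20·R1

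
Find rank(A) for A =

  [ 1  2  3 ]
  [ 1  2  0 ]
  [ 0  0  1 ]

rank = 2

Subtract R1 from R2.
  [ 1  2   3 ]
  [ 0  0  -3 ]
  [ 0  0   1 ]
Multiply R2 by -1/3.
  [ 1  2  3 ]
  [ 0  0  1 ]
  [ 0  0  1 ]
Subtract R2 from R3.
  [ 1  2  3 ]
  [ 0  0  1 ]
  [ 0  0  0 ]
Subtract 3 times R2 from R1.
  [ 1  2  0 ]
  [ 0  0  1 ]
  [ 0  0  0 ]
The reduced form has 2 nonzero rows.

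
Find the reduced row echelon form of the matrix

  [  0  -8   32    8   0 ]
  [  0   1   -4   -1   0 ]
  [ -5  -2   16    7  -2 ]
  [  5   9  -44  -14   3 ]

[[1, 0, -8/5, -1, 0], [0, 1, -4, -1, 0], [0, 0, 0, 0, 1], [0, 0, 0, 0, 0]]

R1 ↔ R3
  [ -5  -2   16    7  -2 ]
  [  0   1   -4   -1   0 ]
  [  0  -8   32    8   0 ]
  [  5   9  -44  -14   3 ]
R1 := -1/5·R1
  [ 1  2/5  -16/5  -7/5  2/5 ]
  [ 0    1     -4    -1    0 ]
  [ 0   -8     32     8    0 ]
  [ 5    9    -44   -14    3 ]
R4 := R4 − 5·R1
  [ 1  2/5  -16/5  -7/5  2/5 ]
  [ 0    1     -4    -1    0 ]
  [ 0   -8     32     8    0 ]
  [ 0    7    -28    -7    1 ]
R3 := R3 + 8·R2
  [ 1  2/5  -16/5  -7/5  2/5 ]
  [ 0    1     -4    -1    0 ]
  [ 0    0      0     0    0 ]
  [ 0    7    -28    -7    1 ]
R4 := R4 − 7·R2
  [ 1  2/5  -16/5  -7/5  2/5 ]
  [ 0    1     -4    -1    0 ]
  [ 0    0      0     0    0 ]
  [ 0    0      0     0    1 ]
R3 ↔ R4
  [ 1  2/5  -16/5  -7/5  2/5 ]
  [ 0    1     -4    -1    0 ]
  [ 0    0      0     0    1 ]
  [ 0    0      0     0    0 ]
R1 := R1 − 2/5·R3
  [ 1  2/5  -16/5  -7/5  0 ]
  [ 0    1     -4    -1  0 ]
  [ 0    0      0     0  1 ]
  [ 0    0      0     0  0 ]
R1 := R1 − 2/5·R2
  [ 1  0  -8/5  -1  0 ]
  [ 0  1    -4  -1  0 ]
  [ 0  0     0   0  1 ]
  [ 0  0     0   0  0 ]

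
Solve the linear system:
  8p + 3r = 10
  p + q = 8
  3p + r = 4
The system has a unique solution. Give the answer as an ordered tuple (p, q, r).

Form the augmented matrix and row-reduce:
  [ 8  0  3  |  10 ]
  [ 1  1  0  |   8 ]
  [ 3  0  1  |   4 ]
Multiply ρ1 by 1/8.
  [ 1  0  3/8  |  5/4 ]
  [ 1  1    0  |    8 ]
  [ 3  0    1  |    4 ]
Subtract ρ1 from ρ2.
  [ 1  0   3/8  |   5/4 ]
  [ 0  1  -3/8  |  27/4 ]
  [ 3  0     1  |     4 ]
Subtract 3 times ρ1 from ρ3.
  [ 1  0   3/8  |   5/4 ]
  [ 0  1  -3/8  |  27/4 ]
  [ 0  0  -1/8  |   1/4 ]
Multiply ρ3 by -8.
  [ 1  0   3/8  |   5/4 ]
  [ 0  1  -3/8  |  27/4 ]
  [ 0  0     1  |    -2 ]
Add 3/8 times ρ3 to ρ2.
  [ 1  0  3/8  |  5/4 ]
  [ 0  1    0  |    6 ]
  [ 0  0    1  |   -2 ]
Subtract 3/8 times ρ3 from ρ1.
  [ 1  0  0  |   2 ]
  [ 0  1  0  |   6 ]
  [ 0  0  1  |  -2 ]
Reading off the last column: p = 2, q = 6, r = -2.

(2, 6, -2)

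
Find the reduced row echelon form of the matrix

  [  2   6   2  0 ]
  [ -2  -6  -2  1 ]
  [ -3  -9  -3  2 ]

[[1, 3, 1, 0], [0, 0, 0, 1], [0, 0, 0, 0]]

R1 -> 1/2·R1
  [  1   3   1  0 ]
  [ -2  -6  -2  1 ]
  [ -3  -9  -3  2 ]
R2 -> R2 + 2·R1
  [  1   3   1  0 ]
  [  0   0   0  1 ]
  [ -3  -9  -3  2 ]
R3 -> R3 + 3·R1
  [ 1  3  1  0 ]
  [ 0  0  0  1 ]
  [ 0  0  0  2 ]
R3 -> R3 − 2·R2
  [ 1  3  1  0 ]
  [ 0  0  0  1 ]
  [ 0  0  0  0 ]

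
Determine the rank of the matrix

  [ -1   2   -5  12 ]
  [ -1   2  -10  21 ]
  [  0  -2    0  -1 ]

rank = 3

ρ1 ← -1·ρ1
  [  1  -2    5  -12 ]
  [ -1   2  -10   21 ]
  [  0  -2    0   -1 ]
ρ2 ← ρ2 + ρ1
  [ 1  -2   5  -12 ]
  [ 0   0  -5    9 ]
  [ 0  -2   0   -1 ]
ρ2 <=> ρ3
  [ 1  -2   5  -12 ]
  [ 0  -2   0   -1 ]
  [ 0   0  -5    9 ]
ρ2 ← -1/2·ρ2
  [ 1  -2   5  -12 ]
  [ 0   1   0  1/2 ]
  [ 0   0  -5    9 ]
ρ3 ← -1/5·ρ3
  [ 1  -2  5   -12 ]
  [ 0   1  0   1/2 ]
  [ 0   0  1  -9/5 ]
ρ1 ← ρ1 − 5·ρ3
  [ 1  -2  0    -3 ]
  [ 0   1  0   1/2 ]
  [ 0   0  1  -9/5 ]
ρ1 ← ρ1 + 2·ρ2
  [ 1  0  0    -2 ]
  [ 0  1  0   1/2 ]
  [ 0  0  1  -9/5 ]
The reduced form has 3 nonzero rows.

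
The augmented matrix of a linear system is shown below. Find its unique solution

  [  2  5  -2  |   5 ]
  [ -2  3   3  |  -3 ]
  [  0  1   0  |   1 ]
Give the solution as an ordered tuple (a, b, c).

(-6, 1, -6)

R1 := 1/2·R1
  [  1  5/2  -1  |  5/2 ]
  [ -2    3   3  |   -3 ]
  [  0    1   0  |    1 ]
R2 := R2 + 2·R1
  [ 1  5/2  -1  |  5/2 ]
  [ 0    8   1  |    2 ]
  [ 0    1   0  |    1 ]
R2 := 1/8·R2
  [ 1  5/2   -1  |  5/2 ]
  [ 0    1  1/8  |  1/4 ]
  [ 0    1    0  |    1 ]
R3 := R3 − R2
  [ 1  5/2    -1  |  5/2 ]
  [ 0    1   1/8  |  1/4 ]
  [ 0    0  -1/8  |  3/4 ]
R3 := -8·R3
  [ 1  5/2   -1  |  5/2 ]
  [ 0    1  1/8  |  1/4 ]
  [ 0    0    1  |   -6 ]
R2 := R2 − 1/8·R3
  [ 1  5/2  -1  |  5/2 ]
  [ 0    1   0  |    1 ]
  [ 0    0   1  |   -6 ]
R1 := R1 + R3
  [ 1  5/2  0  |  -7/2 ]
  [ 0    1  0  |     1 ]
  [ 0    0  1  |    -6 ]
R1 := R1 − 5/2·R2
  [ 1  0  0  |  -6 ]
  [ 0  1  0  |   1 ]
  [ 0  0  1  |  -6 ]
Reading off the last column: a = -6, b = 1, c = -6.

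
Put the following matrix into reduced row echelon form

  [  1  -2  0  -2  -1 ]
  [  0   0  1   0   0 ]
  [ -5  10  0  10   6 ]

ρ3 → ρ3 + 5·ρ1
  [ 1  -2  0  -2  -1 ]
  [ 0   0  1   0   0 ]
  [ 0   0  0   0   1 ]
ρ1 → ρ1 + ρ3
  [ 1  -2  0  -2  0 ]
  [ 0   0  1   0  0 ]
  [ 0   0  0   0  1 ]

[[1, -2, 0, -2, 0], [0, 0, 1, 0, 0], [0, 0, 0, 0, 1]]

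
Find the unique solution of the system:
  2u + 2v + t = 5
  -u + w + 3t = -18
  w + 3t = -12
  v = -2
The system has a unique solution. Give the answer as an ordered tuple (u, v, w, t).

Form the augmented matrix and row-reduce:
  [  2  2  0  1  |    5 ]
  [ -1  0  1  3  |  -18 ]
  [  0  0  1  3  |  -12 ]
  [  0  1  0  0  |   -2 ]
r1 -> 1/2·r1
  [  1  1  0  1/2  |  5/2 ]
  [ -1  0  1    3  |  -18 ]
  [  0  0  1    3  |  -12 ]
  [  0  1  0    0  |   -2 ]
r2 -> r2 + r1
  [ 1  1  0  1/2  |    5/2 ]
  [ 0  1  1  7/2  |  -31/2 ]
  [ 0  0  1    3  |    -12 ]
  [ 0  1  0    0  |     -2 ]
r4 -> r4 − r2
  [ 1  1   0   1/2  |    5/2 ]
  [ 0  1   1   7/2  |  -31/2 ]
  [ 0  0   1     3  |    -12 ]
  [ 0  0  -1  -7/2  |   27/2 ]
r4 -> r4 + r3
  [ 1  1  0   1/2  |    5/2 ]
  [ 0  1  1   7/2  |  -31/2 ]
  [ 0  0  1     3  |    -12 ]
  [ 0  0  0  -1/2  |    3/2 ]
r4 -> -2·r4
  [ 1  1  0  1/2  |    5/2 ]
  [ 0  1  1  7/2  |  -31/2 ]
  [ 0  0  1    3  |    -12 ]
  [ 0  0  0    1  |     -3 ]
r3 -> r3 − 3·r4
  [ 1  1  0  1/2  |    5/2 ]
  [ 0  1  1  7/2  |  -31/2 ]
  [ 0  0  1    0  |     -3 ]
  [ 0  0  0    1  |     -3 ]
r2 -> r2 − 7/2·r4
  [ 1  1  0  1/2  |  5/2 ]
  [ 0  1  1    0  |   -5 ]
  [ 0  0  1    0  |   -3 ]
  [ 0  0  0    1  |   -3 ]
r1 -> r1 − 1/2·r4
  [ 1  1  0  0  |   4 ]
  [ 0  1  1  0  |  -5 ]
  [ 0  0  1  0  |  -3 ]
  [ 0  0  0  1  |  -3 ]
r2 -> r2 − r3
  [ 1  1  0  0  |   4 ]
  [ 0  1  0  0  |  -2 ]
  [ 0  0  1  0  |  -3 ]
  [ 0  0  0  1  |  -3 ]
r1 -> r1 − r2
  [ 1  0  0  0  |   6 ]
  [ 0  1  0  0  |  -2 ]
  [ 0  0  1  0  |  -3 ]
  [ 0  0  0  1  |  -3 ]
Reading off the last column: u = 6, v = -2, w = -3, t = -3.

(6, -2, -3, -3)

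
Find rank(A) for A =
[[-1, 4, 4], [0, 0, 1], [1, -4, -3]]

rank = 2

Multiply R1 by -1.
  [ 1  -4  -4 ]
  [ 0   0   1 ]
  [ 1  -4  -3 ]
Subtract R1 from R3.
  [ 1  -4  -4 ]
  [ 0   0   1 ]
  [ 0   0   1 ]
Subtract R2 from R3.
  [ 1  -4  -4 ]
  [ 0   0   1 ]
  [ 0   0   0 ]
Add 4 times R2 to R1.
  [ 1  -4  0 ]
  [ 0   0  1 ]
  [ 0   0  0 ]
The reduced form has 2 nonzero rows.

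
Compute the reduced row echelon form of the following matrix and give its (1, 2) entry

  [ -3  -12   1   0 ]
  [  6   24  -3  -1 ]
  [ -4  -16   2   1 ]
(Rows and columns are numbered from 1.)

R1 := -1/3·R1
  [  1    4  -1/3   0 ]
  [  6   24    -3  -1 ]
  [ -4  -16     2   1 ]
R2 := R2 − 6·R1
  [  1    4  -1/3   0 ]
  [  0    0    -1  -1 ]
  [ -4  -16     2   1 ]
R3 := R3 + 4·R1
  [ 1  4  -1/3   0 ]
  [ 0  0    -1  -1 ]
  [ 0  0   2/3   1 ]
R2 := -1·R2
  [ 1  4  -1/3  0 ]
  [ 0  0     1  1 ]
  [ 0  0   2/3  1 ]
R3 := R3 − 2/3·R2
  [ 1  4  -1/3    0 ]
  [ 0  0     1    1 ]
  [ 0  0     0  1/3 ]
R3 := 3·R3
  [ 1  4  -1/3  0 ]
  [ 0  0     1  1 ]
  [ 0  0     0  1 ]
R2 := R2 − R3
  [ 1  4  -1/3  0 ]
  [ 0  0     1  0 ]
  [ 0  0     0  1 ]
R1 := R1 + 1/3·R2
  [ 1  4  0  0 ]
  [ 0  0  1  0 ]
  [ 0  0  0  1 ]

4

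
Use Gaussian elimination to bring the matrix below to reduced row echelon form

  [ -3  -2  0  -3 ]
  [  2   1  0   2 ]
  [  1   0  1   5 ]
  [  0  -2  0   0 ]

R1 → -1/3·R1
  [ 1  2/3  0  1 ]
  [ 2    1  0  2 ]
  [ 1    0  1  5 ]
  [ 0   -2  0  0 ]
R2 → R2 − 2·R1
  [ 1   2/3  0  1 ]
  [ 0  -1/3  0  0 ]
  [ 1     0  1  5 ]
  [ 0    -2  0  0 ]
R3 → R3 − R1
  [ 1   2/3  0  1 ]
  [ 0  -1/3  0  0 ]
  [ 0  -2/3  1  4 ]
  [ 0    -2  0  0 ]
R2 → -3·R2
  [ 1   2/3  0  1 ]
  [ 0     1  0  0 ]
  [ 0  -2/3  1  4 ]
  [ 0    -2  0  0 ]
R3 → R3 + 2/3·R2
  [ 1  2/3  0  1 ]
  [ 0    1  0  0 ]
  [ 0    0  1  4 ]
  [ 0   -2  0  0 ]
R4 → R4 + 2·R2
  [ 1  2/3  0  1 ]
  [ 0    1  0  0 ]
  [ 0    0  1  4 ]
  [ 0    0  0  0 ]
R1 → R1 − 2/3·R2
  [ 1  0  0  1 ]
  [ 0  1  0  0 ]
  [ 0  0  1  4 ]
  [ 0  0  0  0 ]

[[1, 0, 0, 1], [0, 1, 0, 0], [0, 0, 1, 4], [0, 0, 0, 0]]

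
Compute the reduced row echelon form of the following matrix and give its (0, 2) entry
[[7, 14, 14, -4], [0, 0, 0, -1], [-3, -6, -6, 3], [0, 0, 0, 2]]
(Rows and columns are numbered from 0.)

ρ1 -> 1/7·ρ1
  [  1   2   2  -4/7 ]
  [  0   0   0    -1 ]
  [ -3  -6  -6     3 ]
  [  0   0   0     2 ]
ρ3 -> ρ3 + 3·ρ1
  [ 1  2  2  -4/7 ]
  [ 0  0  0    -1 ]
  [ 0  0  0   9/7 ]
  [ 0  0  0     2 ]
ρ2 -> -1·ρ2
  [ 1  2  2  -4/7 ]
  [ 0  0  0     1 ]
  [ 0  0  0   9/7 ]
  [ 0  0  0     2 ]
ρ3 -> ρ3 − 9/7·ρ2
  [ 1  2  2  -4/7 ]
  [ 0  0  0     1 ]
  [ 0  0  0     0 ]
  [ 0  0  0     2 ]
ρ4 -> ρ4 − 2·ρ2
  [ 1  2  2  -4/7 ]
  [ 0  0  0     1 ]
  [ 0  0  0     0 ]
  [ 0  0  0     0 ]
ρ1 -> ρ1 + 4/7·ρ2
  [ 1  2  2  0 ]
  [ 0  0  0  1 ]
  [ 0  0  0  0 ]
  [ 0  0  0  0 ]

2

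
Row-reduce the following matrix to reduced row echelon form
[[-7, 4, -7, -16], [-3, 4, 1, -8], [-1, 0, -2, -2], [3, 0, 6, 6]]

[[1, 0, 2, 2], [0, 1, 7/4, -1/2], [0, 0, 0, 0], [0, 0, 0, 0]]

Multiply R1 by -1/7.
  [  1  -4/7   1  16/7 ]
  [ -3     4   1    -8 ]
  [ -1     0  -2    -2 ]
  [  3     0   6     6 ]
Add 3 times R1 to R2.
  [  1  -4/7   1  16/7 ]
  [  0  16/7   4  -8/7 ]
  [ -1     0  -2    -2 ]
  [  3     0   6     6 ]
Add R1 to R3.
  [ 1  -4/7   1  16/7 ]
  [ 0  16/7   4  -8/7 ]
  [ 0  -4/7  -1   2/7 ]
  [ 3     0   6     6 ]
Subtract 3 times R1 from R4.
  [ 1  -4/7   1  16/7 ]
  [ 0  16/7   4  -8/7 ]
  [ 0  -4/7  -1   2/7 ]
  [ 0  12/7   3  -6/7 ]
Multiply R2 by 7/16.
  [ 1  -4/7    1  16/7 ]
  [ 0     1  7/4  -1/2 ]
  [ 0  -4/7   -1   2/7 ]
  [ 0  12/7    3  -6/7 ]
Add 4/7 times R2 to R3.
  [ 1  -4/7    1  16/7 ]
  [ 0     1  7/4  -1/2 ]
  [ 0     0    0     0 ]
  [ 0  12/7    3  -6/7 ]
Subtract 12/7 times R2 from R4.
  [ 1  -4/7    1  16/7 ]
  [ 0     1  7/4  -1/2 ]
  [ 0     0    0     0 ]
  [ 0     0    0     0 ]
Add 4/7 times R2 to R1.
  [ 1  0    2     2 ]
  [ 0  1  7/4  -1/2 ]
  [ 0  0    0     0 ]
  [ 0  0    0     0 ]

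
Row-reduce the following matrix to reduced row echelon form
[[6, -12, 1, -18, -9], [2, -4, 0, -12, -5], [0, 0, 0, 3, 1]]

[[1, -2, 0, 0, -1/2], [0, 0, 1, 0, 0], [0, 0, 0, 1, 1/3]]

Multiply ρ1 by 1/6.
  [ 1  -2  1/6   -3  -3/2 ]
  [ 2  -4    0  -12    -5 ]
  [ 0   0    0    3     1 ]
Subtract 2 times ρ1 from ρ2.
  [ 1  -2   1/6  -3  -3/2 ]
  [ 0   0  -1/3  -6    -2 ]
  [ 0   0     0   3     1 ]
Multiply ρ2 by -3.
  [ 1  -2  1/6  -3  -3/2 ]
  [ 0   0    1  18     6 ]
  [ 0   0    0   3     1 ]
Multiply ρ3 by 1/3.
  [ 1  -2  1/6  -3  -3/2 ]
  [ 0   0    1  18     6 ]
  [ 0   0    0   1   1/3 ]
Subtract 18 times ρ3 from ρ2.
  [ 1  -2  1/6  -3  -3/2 ]
  [ 0   0    1   0     0 ]
  [ 0   0    0   1   1/3 ]
Add 3 times ρ3 to ρ1.
  [ 1  -2  1/6  0  -1/2 ]
  [ 0   0    1  0     0 ]
  [ 0   0    0  1   1/3 ]
Subtract 1/6 times ρ2 from ρ1.
  [ 1  -2  0  0  -1/2 ]
  [ 0   0  1  0     0 ]
  [ 0   0  0  1   1/3 ]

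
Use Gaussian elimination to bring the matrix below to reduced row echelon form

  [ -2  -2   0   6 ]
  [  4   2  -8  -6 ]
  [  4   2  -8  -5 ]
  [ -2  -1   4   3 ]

r1 ← -1/2·r1
  [  1   1   0  -3 ]
  [  4   2  -8  -6 ]
  [  4   2  -8  -5 ]
  [ -2  -1   4   3 ]
r2 ← r2 − 4·r1
  [  1   1   0  -3 ]
  [  0  -2  -8   6 ]
  [  4   2  -8  -5 ]
  [ -2  -1   4   3 ]
r3 ← r3 − 4·r1
  [  1   1   0  -3 ]
  [  0  -2  -8   6 ]
  [  0  -2  -8   7 ]
  [ -2  -1   4   3 ]
r4 ← r4 + 2·r1
  [ 1   1   0  -3 ]
  [ 0  -2  -8   6 ]
  [ 0  -2  -8   7 ]
  [ 0   1   4  -3 ]
r2 ← -1/2·r2
  [ 1   1   0  -3 ]
  [ 0   1   4  -3 ]
  [ 0  -2  -8   7 ]
  [ 0   1   4  -3 ]
r3 ← r3 + 2·r2
  [ 1  1  0  -3 ]
  [ 0  1  4  -3 ]
  [ 0  0  0   1 ]
  [ 0  1  4  -3 ]
r4 ← r4 − r2
  [ 1  1  0  -3 ]
  [ 0  1  4  -3 ]
  [ 0  0  0   1 ]
  [ 0  0  0   0 ]
r2 ← r2 + 3·r3
  [ 1  1  0  -3 ]
  [ 0  1  4   0 ]
  [ 0  0  0   1 ]
  [ 0  0  0   0 ]
r1 ← r1 + 3·r3
  [ 1  1  0  0 ]
  [ 0  1  4  0 ]
  [ 0  0  0  1 ]
  [ 0  0  0  0 ]
r1 ← r1 − r2
  [ 1  0  -4  0 ]
  [ 0  1   4  0 ]
  [ 0  0   0  1 ]
  [ 0  0   0  0 ]

[[1, 0, -4, 0], [0, 1, 4, 0], [0, 0, 0, 1], [0, 0, 0, 0]]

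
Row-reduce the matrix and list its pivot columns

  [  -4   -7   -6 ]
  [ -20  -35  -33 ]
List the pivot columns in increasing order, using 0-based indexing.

R1 → -1/4·R1
  [   1  7/4  3/2 ]
  [ -20  -35  -33 ]
R2 → R2 + 20·R1
  [ 1  7/4  3/2 ]
  [ 0    0   -3 ]
R2 → -1/3·R2
  [ 1  7/4  3/2 ]
  [ 0    0    1 ]
R1 → R1 − 3/2·R2
  [ 1  7/4  0 ]
  [ 0    0  1 ]
Pivot columns are the columns containing a leading 1.

0, 2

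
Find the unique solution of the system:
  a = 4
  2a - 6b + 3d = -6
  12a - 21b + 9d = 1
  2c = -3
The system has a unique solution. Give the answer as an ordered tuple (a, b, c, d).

Form the augmented matrix and row-reduce:
  [  1    0  0  0  |   4 ]
  [  2   -6  0  3  |  -6 ]
  [ 12  -21  0  9  |   1 ]
  [  0    0  2  0  |  -3 ]
Subtract 2 times ρ1 from ρ2.
  [  1    0  0  0  |    4 ]
  [  0   -6  0  3  |  -14 ]
  [ 12  -21  0  9  |    1 ]
  [  0    0  2  0  |   -3 ]
Subtract 12 times ρ1 from ρ3.
  [ 1    0  0  0  |    4 ]
  [ 0   -6  0  3  |  -14 ]
  [ 0  -21  0  9  |  -47 ]
  [ 0    0  2  0  |   -3 ]
Multiply ρ2 by -1/6.
  [ 1    0  0     0  |    4 ]
  [ 0    1  0  -1/2  |  7/3 ]
  [ 0  -21  0     9  |  -47 ]
  [ 0    0  2     0  |   -3 ]
Add 21 times ρ2 to ρ3.
  [ 1  0  0     0  |    4 ]
  [ 0  1  0  -1/2  |  7/3 ]
  [ 0  0  0  -3/2  |    2 ]
  [ 0  0  2     0  |   -3 ]
Swap ρ3 and ρ4.
  [ 1  0  0     0  |    4 ]
  [ 0  1  0  -1/2  |  7/3 ]
  [ 0  0  2     0  |   -3 ]
  [ 0  0  0  -3/2  |    2 ]
Multiply ρ3 by 1/2.
  [ 1  0  0     0  |     4 ]
  [ 0  1  0  -1/2  |   7/3 ]
  [ 0  0  1     0  |  -3/2 ]
  [ 0  0  0  -3/2  |     2 ]
Multiply ρ4 by -2/3.
  [ 1  0  0     0  |     4 ]
  [ 0  1  0  -1/2  |   7/3 ]
  [ 0  0  1     0  |  -3/2 ]
  [ 0  0  0     1  |  -4/3 ]
Add 1/2 times ρ4 to ρ2.
  [ 1  0  0  0  |     4 ]
  [ 0  1  0  0  |   5/3 ]
  [ 0  0  1  0  |  -3/2 ]
  [ 0  0  0  1  |  -4/3 ]
Reading off the last column: a = 4, b = 5/3, c = -3/2, d = -4/3.

(4, 5/3, -3/2, -4/3)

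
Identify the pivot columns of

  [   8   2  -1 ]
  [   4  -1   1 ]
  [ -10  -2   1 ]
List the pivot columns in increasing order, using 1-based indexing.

r1 ← 1/8·r1
  [   1  1/4  -1/8 ]
  [   4   -1     1 ]
  [ -10   -2     1 ]
r2 ← r2 − 4·r1
  [   1  1/4  -1/8 ]
  [   0   -2   3/2 ]
  [ -10   -2     1 ]
r3 ← r3 + 10·r1
  [ 1  1/4  -1/8 ]
  [ 0   -2   3/2 ]
  [ 0  1/2  -1/4 ]
r2 ← -1/2·r2
  [ 1  1/4  -1/8 ]
  [ 0    1  -3/4 ]
  [ 0  1/2  -1/4 ]
r3 ← r3 − 1/2·r2
  [ 1  1/4  -1/8 ]
  [ 0    1  -3/4 ]
  [ 0    0   1/8 ]
r3 ← 8·r3
  [ 1  1/4  -1/8 ]
  [ 0    1  -3/4 ]
  [ 0    0     1 ]
r2 ← r2 + 3/4·r3
  [ 1  1/4  -1/8 ]
  [ 0    1     0 ]
  [ 0    0     1 ]
r1 ← r1 + 1/8·r3
  [ 1  1/4  0 ]
  [ 0    1  0 ]
  [ 0    0  1 ]
r1 ← r1 − 1/4·r2
  [ 1  0  0 ]
  [ 0  1  0 ]
  [ 0  0  1 ]
Pivot columns are the columns containing a leading 1.

1, 2, 3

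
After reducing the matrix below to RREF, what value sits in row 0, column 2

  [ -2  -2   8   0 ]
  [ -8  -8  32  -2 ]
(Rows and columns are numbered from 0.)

-4

R1 -> -1/2·R1
  [  1   1  -4   0 ]
  [ -8  -8  32  -2 ]
R2 -> R2 + 8·R1
  [ 1  1  -4   0 ]
  [ 0  0   0  -2 ]
R2 -> -1/2·R2
  [ 1  1  -4  0 ]
  [ 0  0   0  1 ]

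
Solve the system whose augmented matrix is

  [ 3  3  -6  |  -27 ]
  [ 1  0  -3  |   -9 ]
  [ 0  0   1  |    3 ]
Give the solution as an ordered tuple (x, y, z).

(0, -3, 3)

R1 → 1/3·R1
  [ 1  1  -2  |  -9 ]
  [ 1  0  -3  |  -9 ]
  [ 0  0   1  |   3 ]
R2 → R2 − R1
  [ 1   1  -2  |  -9 ]
  [ 0  -1  -1  |   0 ]
  [ 0   0   1  |   3 ]
R2 → -1·R2
  [ 1  1  -2  |  -9 ]
  [ 0  1   1  |   0 ]
  [ 0  0   1  |   3 ]
R2 → R2 − R3
  [ 1  1  -2  |  -9 ]
  [ 0  1   0  |  -3 ]
  [ 0  0   1  |   3 ]
R1 → R1 + 2·R3
  [ 1  1  0  |  -3 ]
  [ 0  1  0  |  -3 ]
  [ 0  0  1  |   3 ]
R1 → R1 − R2
  [ 1  0  0  |   0 ]
  [ 0  1  0  |  -3 ]
  [ 0  0  1  |   3 ]
Reading off the last column: x = 0, y = -3, z = 3.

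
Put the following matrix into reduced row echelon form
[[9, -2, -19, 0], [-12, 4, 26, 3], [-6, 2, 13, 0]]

[[1, 0, -2, 0], [0, 1, 1/2, 0], [0, 0, 0, 1]]

r1 := 1/9·r1
  [   1  -2/9  -19/9  0 ]
  [ -12     4     26  3 ]
  [  -6     2     13  0 ]
r2 := r2 + 12·r1
  [  1  -2/9  -19/9  0 ]
  [  0   4/3    2/3  3 ]
  [ -6     2     13  0 ]
r3 := r3 + 6·r1
  [ 1  -2/9  -19/9  0 ]
  [ 0   4/3    2/3  3 ]
  [ 0   2/3    1/3  0 ]
r2 := 3/4·r2
  [ 1  -2/9  -19/9    0 ]
  [ 0     1    1/2  9/4 ]
  [ 0   2/3    1/3    0 ]
r3 := r3 − 2/3·r2
  [ 1  -2/9  -19/9     0 ]
  [ 0     1    1/2   9/4 ]
  [ 0     0      0  -3/2 ]
r3 := -2/3·r3
  [ 1  -2/9  -19/9    0 ]
  [ 0     1    1/2  9/4 ]
  [ 0     0      0    1 ]
r2 := r2 − 9/4·r3
  [ 1  -2/9  -19/9  0 ]
  [ 0     1    1/2  0 ]
  [ 0     0      0  1 ]
r1 := r1 + 2/9·r2
  [ 1  0   -2  0 ]
  [ 0  1  1/2  0 ]
  [ 0  0    0  1 ]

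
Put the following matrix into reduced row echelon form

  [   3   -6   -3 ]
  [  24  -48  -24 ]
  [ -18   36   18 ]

[[1, -2, -1], [0, 0, 0], [0, 0, 0]]

R1 := 1/3·R1
  [   1   -2   -1 ]
  [  24  -48  -24 ]
  [ -18   36   18 ]
R2 := R2 − 24·R1
  [   1  -2  -1 ]
  [   0   0   0 ]
  [ -18  36  18 ]
R3 := R3 + 18·R1
  [ 1  -2  -1 ]
  [ 0   0   0 ]
  [ 0   0   0 ]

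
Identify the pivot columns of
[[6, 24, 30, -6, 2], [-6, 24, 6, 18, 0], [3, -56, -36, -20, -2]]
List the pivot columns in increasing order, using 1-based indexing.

R1 -> 1/6·R1
  [  1    4    5   -1  1/3 ]
  [ -6   24    6   18    0 ]
  [  3  -56  -36  -20   -2 ]
R2 -> R2 + 6·R1
  [ 1    4    5   -1  1/3 ]
  [ 0   48   36   12    2 ]
  [ 3  -56  -36  -20   -2 ]
R3 -> R3 − 3·R1
  [ 1    4    5   -1  1/3 ]
  [ 0   48   36   12    2 ]
  [ 0  -68  -51  -17   -3 ]
R2 -> 1/48·R2
  [ 1    4    5   -1   1/3 ]
  [ 0    1  3/4  1/4  1/24 ]
  [ 0  -68  -51  -17    -3 ]
R3 -> R3 + 68·R2
  [ 1  4    5   -1   1/3 ]
  [ 0  1  3/4  1/4  1/24 ]
  [ 0  0    0    0  -1/6 ]
R3 -> -6·R3
  [ 1  4    5   -1   1/3 ]
  [ 0  1  3/4  1/4  1/24 ]
  [ 0  0    0    0     1 ]
R2 -> R2 − 1/24·R3
  [ 1  4    5   -1  1/3 ]
  [ 0  1  3/4  1/4    0 ]
  [ 0  0    0    0    1 ]
R1 -> R1 − 1/3·R3
  [ 1  4    5   -1  0 ]
  [ 0  1  3/4  1/4  0 ]
  [ 0  0    0    0  1 ]
R1 -> R1 − 4·R2
  [ 1  0    2   -2  0 ]
  [ 0  1  3/4  1/4  0 ]
  [ 0  0    0    0  1 ]
Pivot columns are the columns containing a leading 1.

1, 2, 5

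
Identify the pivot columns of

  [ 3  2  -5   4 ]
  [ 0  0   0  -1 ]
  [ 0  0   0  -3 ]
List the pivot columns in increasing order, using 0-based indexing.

Multiply R1 by 1/3.
  [ 1  2/3  -5/3  4/3 ]
  [ 0    0     0   -1 ]
  [ 0    0     0   -3 ]
Multiply R2 by -1.
  [ 1  2/3  -5/3  4/3 ]
  [ 0    0     0    1 ]
  [ 0    0     0   -3 ]
Add 3 times R2 to R3.
  [ 1  2/3  -5/3  4/3 ]
  [ 0    0     0    1 ]
  [ 0    0     0    0 ]
Subtract 4/3 times R2 from R1.
  [ 1  2/3  -5/3  0 ]
  [ 0    0     0  1 ]
  [ 0    0     0  0 ]
Pivot columns are the columns containing a leading 1.

0, 3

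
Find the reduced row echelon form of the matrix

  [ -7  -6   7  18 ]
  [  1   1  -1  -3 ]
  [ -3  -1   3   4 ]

[[1, 0, -1, 0], [0, 1, 0, 0], [0, 0, 0, 1]]

R1 ← -1/7·R1
R2 ← R2 − R1
R3 ← R3 + 3·R1
R2 ← 7·R2
R3 ← R3 − 11/7·R2
R2 ← R2 + 3·R3
R1 ← R1 + 18/7·R3
R1 ← R1 − 6/7·R2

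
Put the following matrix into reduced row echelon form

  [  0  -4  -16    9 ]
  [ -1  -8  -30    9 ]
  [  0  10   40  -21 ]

[[1, 0, -2, 0], [0, 1, 4, 0], [0, 0, 0, 1]]

R1 <=> R2
  [ -1  -8  -30    9 ]
  [  0  -4  -16    9 ]
  [  0  10   40  -21 ]
R1 ← -1·R1
  [ 1   8   30   -9 ]
  [ 0  -4  -16    9 ]
  [ 0  10   40  -21 ]
R2 ← -1/4·R2
  [ 1   8  30    -9 ]
  [ 0   1   4  -9/4 ]
  [ 0  10  40   -21 ]
R3 ← R3 − 10·R2
  [ 1  8  30    -9 ]
  [ 0  1   4  -9/4 ]
  [ 0  0   0   3/2 ]
R3 ← 2/3·R3
  [ 1  8  30    -9 ]
  [ 0  1   4  -9/4 ]
  [ 0  0   0     1 ]
R2 ← R2 + 9/4·R3
  [ 1  8  30  -9 ]
  [ 0  1   4   0 ]
  [ 0  0   0   1 ]
R1 ← R1 + 9·R3
  [ 1  8  30  0 ]
  [ 0  1   4  0 ]
  [ 0  0   0  1 ]
R1 ← R1 − 8·R2
  [ 1  0  -2  0 ]
  [ 0  1   4  0 ]
  [ 0  0   0  1 ]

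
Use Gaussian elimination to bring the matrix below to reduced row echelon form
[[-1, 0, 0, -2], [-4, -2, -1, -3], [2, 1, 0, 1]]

[[1, 0, 0, 2], [0, 1, 0, -3], [0, 0, 1, 1]]

ρ1 ← -1·ρ1
  [  1   0   0   2 ]
  [ -4  -2  -1  -3 ]
  [  2   1   0   1 ]
ρ2 ← ρ2 + 4·ρ1
  [ 1   0   0  2 ]
  [ 0  -2  -1  5 ]
  [ 2   1   0  1 ]
ρ3 ← ρ3 − 2·ρ1
  [ 1   0   0   2 ]
  [ 0  -2  -1   5 ]
  [ 0   1   0  -3 ]
ρ2 ← -1/2·ρ2
  [ 1  0    0     2 ]
  [ 0  1  1/2  -5/2 ]
  [ 0  1    0    -3 ]
ρ3 ← ρ3 − ρ2
  [ 1  0     0     2 ]
  [ 0  1   1/2  -5/2 ]
  [ 0  0  -1/2  -1/2 ]
ρ3 ← -2·ρ3
  [ 1  0    0     2 ]
  [ 0  1  1/2  -5/2 ]
  [ 0  0    1     1 ]
ρ2 ← ρ2 − 1/2·ρ3
  [ 1  0  0   2 ]
  [ 0  1  0  -3 ]
  [ 0  0  1   1 ]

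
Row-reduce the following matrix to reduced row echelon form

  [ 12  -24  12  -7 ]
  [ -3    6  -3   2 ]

[[1, -2, 1, 0], [0, 0, 0, 1]]

Multiply R1 by 1/12.
  [  1  -2   1  -7/12 ]
  [ -3   6  -3      2 ]
Add 3 times R1 to R2.
  [ 1  -2  1  -7/12 ]
  [ 0   0  0    1/4 ]
Multiply R2 by 4.
  [ 1  -2  1  -7/12 ]
  [ 0   0  0      1 ]
Add 7/12 times R2 to R1.
  [ 1  -2  1  0 ]
  [ 0   0  0  1 ]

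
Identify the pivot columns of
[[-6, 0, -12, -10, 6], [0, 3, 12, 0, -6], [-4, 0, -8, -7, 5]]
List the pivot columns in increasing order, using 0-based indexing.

ρ1 := -1/6·ρ1
  [  1  0   2  5/3  -1 ]
  [  0  3  12    0  -6 ]
  [ -4  0  -8   -7   5 ]
ρ3 := ρ3 + 4·ρ1
  [ 1  0   2   5/3  -1 ]
  [ 0  3  12     0  -6 ]
  [ 0  0   0  -1/3   1 ]
ρ2 := 1/3·ρ2
  [ 1  0  2   5/3  -1 ]
  [ 0  1  4     0  -2 ]
  [ 0  0  0  -1/3   1 ]
ρ3 := -3·ρ3
  [ 1  0  2  5/3  -1 ]
  [ 0  1  4    0  -2 ]
  [ 0  0  0    1  -3 ]
ρ1 := ρ1 − 5/3·ρ3
  [ 1  0  2  0   4 ]
  [ 0  1  4  0  -2 ]
  [ 0  0  0  1  -3 ]
Pivot columns are the columns containing a leading 1.

0, 1, 3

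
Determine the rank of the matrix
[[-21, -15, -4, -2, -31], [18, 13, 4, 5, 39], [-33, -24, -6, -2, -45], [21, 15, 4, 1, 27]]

rank = 4

r1 := -1/21·r1
  [   1  5/7  4/21  2/21  31/21 ]
  [  18   13     4     5     39 ]
  [ -33  -24    -6    -2    -45 ]
  [  21   15     4     1     27 ]
r2 := r2 − 18·r1
  [   1  5/7  4/21  2/21  31/21 ]
  [   0  1/7   4/7  23/7   87/7 ]
  [ -33  -24    -6    -2    -45 ]
  [  21   15     4     1     27 ]
r3 := r3 + 33·r1
  [  1   5/7  4/21  2/21  31/21 ]
  [  0   1/7   4/7  23/7   87/7 ]
  [  0  -3/7   2/7   8/7   26/7 ]
  [ 21    15     4     1     27 ]
r4 := r4 − 21·r1
  [ 1   5/7  4/21  2/21  31/21 ]
  [ 0   1/7   4/7  23/7   87/7 ]
  [ 0  -3/7   2/7   8/7   26/7 ]
  [ 0     0     0    -1     -4 ]
r2 := 7·r2
  [ 1   5/7  4/21  2/21  31/21 ]
  [ 0     1     4    23     87 ]
  [ 0  -3/7   2/7   8/7   26/7 ]
  [ 0     0     0    -1     -4 ]
r3 := r3 + 3/7·r2
  [ 1  5/7  4/21  2/21  31/21 ]
  [ 0    1     4    23     87 ]
  [ 0    0     2    11     41 ]
  [ 0    0     0    -1     -4 ]
r3 := 1/2·r3
  [ 1  5/7  4/21  2/21  31/21 ]
  [ 0    1     4    23     87 ]
  [ 0    0     1  11/2   41/2 ]
  [ 0    0     0    -1     -4 ]
r4 := -1·r4
  [ 1  5/7  4/21  2/21  31/21 ]
  [ 0    1     4    23     87 ]
  [ 0    0     1  11/2   41/2 ]
  [ 0    0     0     1      4 ]
r3 := r3 − 11/2·r4
  [ 1  5/7  4/21  2/21  31/21 ]
  [ 0    1     4    23     87 ]
  [ 0    0     1     0   -3/2 ]
  [ 0    0     0     1      4 ]
r2 := r2 − 23·r4
  [ 1  5/7  4/21  2/21  31/21 ]
  [ 0    1     4     0     -5 ]
  [ 0    0     1     0   -3/2 ]
  [ 0    0     0     1      4 ]
r1 := r1 − 2/21·r4
  [ 1  5/7  4/21  0  23/21 ]
  [ 0    1     4  0     -5 ]
  [ 0    0     1  0   -3/2 ]
  [ 0    0     0  1      4 ]
r2 := r2 − 4·r3
  [ 1  5/7  4/21  0  23/21 ]
  [ 0    1     0  0      1 ]
  [ 0    0     1  0   -3/2 ]
  [ 0    0     0  1      4 ]
r1 := r1 − 4/21·r3
  [ 1  5/7  0  0  29/21 ]
  [ 0    1  0  0      1 ]
  [ 0    0  1  0   -3/2 ]
  [ 0    0  0  1      4 ]
r1 := r1 − 5/7·r2
  [ 1  0  0  0   2/3 ]
  [ 0  1  0  0     1 ]
  [ 0  0  1  0  -3/2 ]
  [ 0  0  0  1     4 ]
The reduced form has 4 nonzero rows.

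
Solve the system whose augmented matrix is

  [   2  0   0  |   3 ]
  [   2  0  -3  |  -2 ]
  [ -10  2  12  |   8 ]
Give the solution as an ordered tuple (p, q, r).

(3/2, 3/2, 5/3)

ρ1 -> 1/2·ρ1
  [   1  0   0  |  3/2 ]
  [   2  0  -3  |   -2 ]
  [ -10  2  12  |    8 ]
ρ2 -> ρ2 − 2·ρ1
  [   1  0   0  |  3/2 ]
  [   0  0  -3  |   -5 ]
  [ -10  2  12  |    8 ]
ρ3 -> ρ3 + 10·ρ1
  [ 1  0   0  |  3/2 ]
  [ 0  0  -3  |   -5 ]
  [ 0  2  12  |   23 ]
ρ2 <-> ρ3
  [ 1  0   0  |  3/2 ]
  [ 0  2  12  |   23 ]
  [ 0  0  -3  |   -5 ]
ρ2 -> 1/2·ρ2
  [ 1  0   0  |   3/2 ]
  [ 0  1   6  |  23/2 ]
  [ 0  0  -3  |    -5 ]
ρ3 -> -1/3·ρ3
  [ 1  0  0  |   3/2 ]
  [ 0  1  6  |  23/2 ]
  [ 0  0  1  |   5/3 ]
ρ2 -> ρ2 − 6·ρ3
  [ 1  0  0  |  3/2 ]
  [ 0  1  0  |  3/2 ]
  [ 0  0  1  |  5/3 ]
Reading off the last column: p = 3/2, q = 3/2, r = 5/3.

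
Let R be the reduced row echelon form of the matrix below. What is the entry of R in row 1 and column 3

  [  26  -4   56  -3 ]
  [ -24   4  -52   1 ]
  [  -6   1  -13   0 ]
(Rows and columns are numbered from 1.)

2

ρ1 := 1/26·ρ1
  [   1  -2/13  28/13  -3/26 ]
  [ -24      4    -52      1 ]
  [  -6      1    -13      0 ]
ρ2 := ρ2 + 24·ρ1
  [  1  -2/13  28/13   -3/26 ]
  [  0   4/13  -4/13  -23/13 ]
  [ -6      1    -13       0 ]
ρ3 := ρ3 + 6·ρ1
  [ 1  -2/13  28/13   -3/26 ]
  [ 0   4/13  -4/13  -23/13 ]
  [ 0   1/13  -1/13   -9/13 ]
ρ2 := 13/4·ρ2
  [ 1  -2/13  28/13  -3/26 ]
  [ 0      1     -1  -23/4 ]
  [ 0   1/13  -1/13  -9/13 ]
ρ3 := ρ3 − 1/13·ρ2
  [ 1  -2/13  28/13  -3/26 ]
  [ 0      1     -1  -23/4 ]
  [ 0      0      0   -1/4 ]
ρ3 := -4·ρ3
  [ 1  -2/13  28/13  -3/26 ]
  [ 0      1     -1  -23/4 ]
  [ 0      0      0      1 ]
ρ2 := ρ2 + 23/4·ρ3
  [ 1  -2/13  28/13  -3/26 ]
  [ 0      1     -1      0 ]
  [ 0      0      0      1 ]
ρ1 := ρ1 + 3/26·ρ3
  [ 1  -2/13  28/13  0 ]
  [ 0      1     -1  0 ]
  [ 0      0      0  1 ]
ρ1 := ρ1 + 2/13·ρ2
  [ 1  0   2  0 ]
  [ 0  1  -1  0 ]
  [ 0  0   0  1 ]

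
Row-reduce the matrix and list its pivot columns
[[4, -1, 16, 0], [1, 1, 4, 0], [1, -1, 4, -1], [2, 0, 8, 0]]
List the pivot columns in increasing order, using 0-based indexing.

0, 1, 3

ρ1 → 1/4·ρ1
ρ2 → ρ2 − ρ1
ρ3 → ρ3 − ρ1
ρ4 → ρ4 − 2·ρ1
ρ2 → 4/5·ρ2
ρ3 → ρ3 + 3/4·ρ2
ρ4 → ρ4 − 1/2·ρ2
ρ3 → -1·ρ3
ρ1 → ρ1 + 1/4·ρ2
Pivot columns are the columns containing a leading 1.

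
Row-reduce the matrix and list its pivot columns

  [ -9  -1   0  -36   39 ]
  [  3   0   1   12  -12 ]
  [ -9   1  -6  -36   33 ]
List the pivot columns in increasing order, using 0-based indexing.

R1 → -1/9·R1
  [  1  1/9   0    4  -13/3 ]
  [  3    0   1   12    -12 ]
  [ -9    1  -6  -36     33 ]
R2 → R2 − 3·R1
  [  1   1/9   0    4  -13/3 ]
  [  0  -1/3   1    0      1 ]
  [ -9     1  -6  -36     33 ]
R3 → R3 + 9·R1
  [ 1   1/9   0  4  -13/3 ]
  [ 0  -1/3   1  0      1 ]
  [ 0     2  -6  0     -6 ]
R2 → -3·R2
  [ 1  1/9   0  4  -13/3 ]
  [ 0    1  -3  0     -3 ]
  [ 0    2  -6  0     -6 ]
R3 → R3 − 2·R2
  [ 1  1/9   0  4  -13/3 ]
  [ 0    1  -3  0     -3 ]
  [ 0    0   0  0      0 ]
R1 → R1 − 1/9·R2
  [ 1  0  1/3  4  -4 ]
  [ 0  1   -3  0  -3 ]
  [ 0  0    0  0   0 ]
Pivot columns are the columns containing a leading 1.

0, 1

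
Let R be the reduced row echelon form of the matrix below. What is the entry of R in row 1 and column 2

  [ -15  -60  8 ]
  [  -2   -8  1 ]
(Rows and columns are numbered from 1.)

4

Multiply ρ1 by -1/15.
Add 2 times ρ1 to ρ2.
Multiply ρ2 by -15.
Add 8/15 times ρ2 to ρ1.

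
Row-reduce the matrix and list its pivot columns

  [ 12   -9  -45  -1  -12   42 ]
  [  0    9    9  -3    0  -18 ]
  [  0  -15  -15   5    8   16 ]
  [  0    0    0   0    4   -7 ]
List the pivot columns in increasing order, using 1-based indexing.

1, 2, 5

Multiply r1 by 1/12.
  [ 1  -3/4  -15/4  -1/12  -1  7/2 ]
  [ 0     9      9     -3   0  -18 ]
  [ 0   -15    -15      5   8   16 ]
  [ 0     0      0      0   4   -7 ]
Multiply r2 by 1/9.
  [ 1  -3/4  -15/4  -1/12  -1  7/2 ]
  [ 0     1      1   -1/3   0   -2 ]
  [ 0   -15    -15      5   8   16 ]
  [ 0     0      0      0   4   -7 ]
Add 15 times r2 to r3.
  [ 1  -3/4  -15/4  -1/12  -1  7/2 ]
  [ 0     1      1   -1/3   0   -2 ]
  [ 0     0      0      0   8  -14 ]
  [ 0     0      0      0   4   -7 ]
Multiply r3 by 1/8.
  [ 1  -3/4  -15/4  -1/12  -1   7/2 ]
  [ 0     1      1   -1/3   0    -2 ]
  [ 0     0      0      0   1  -7/4 ]
  [ 0     0      0      0   4    -7 ]
Subtract 4 times r3 from r4.
  [ 1  -3/4  -15/4  -1/12  -1   7/2 ]
  [ 0     1      1   -1/3   0    -2 ]
  [ 0     0      0      0   1  -7/4 ]
  [ 0     0      0      0   0     0 ]
Add r3 to r1.
  [ 1  -3/4  -15/4  -1/12  0   7/4 ]
  [ 0     1      1   -1/3  0    -2 ]
  [ 0     0      0      0  1  -7/4 ]
  [ 0     0      0      0  0     0 ]
Add 3/4 times r2 to r1.
  [ 1  0  -3  -1/3  0   1/4 ]
  [ 0  1   1  -1/3  0    -2 ]
  [ 0  0   0     0  1  -7/4 ]
  [ 0  0   0     0  0     0 ]
Pivot columns are the columns containing a leading 1.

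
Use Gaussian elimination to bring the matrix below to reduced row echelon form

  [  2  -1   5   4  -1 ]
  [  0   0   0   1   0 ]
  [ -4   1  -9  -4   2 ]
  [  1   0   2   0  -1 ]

ρ1 ← 1/2·ρ1
  [  1  -1/2  5/2   2  -1/2 ]
  [  0     0    0   1     0 ]
  [ -4     1   -9  -4     2 ]
  [  1     0    2   0    -1 ]
ρ3 ← ρ3 + 4·ρ1
  [ 1  -1/2  5/2  2  -1/2 ]
  [ 0     0    0  1     0 ]
  [ 0    -1    1  4     0 ]
  [ 1     0    2  0    -1 ]
ρ4 ← ρ4 − ρ1
  [ 1  -1/2   5/2   2  -1/2 ]
  [ 0     0     0   1     0 ]
  [ 0    -1     1   4     0 ]
  [ 0   1/2  -1/2  -2  -1/2 ]
ρ2 <=> ρ3
  [ 1  -1/2   5/2   2  -1/2 ]
  [ 0    -1     1   4     0 ]
  [ 0     0     0   1     0 ]
  [ 0   1/2  -1/2  -2  -1/2 ]
ρ2 ← -1·ρ2
  [ 1  -1/2   5/2   2  -1/2 ]
  [ 0     1    -1  -4     0 ]
  [ 0     0     0   1     0 ]
  [ 0   1/2  -1/2  -2  -1/2 ]
ρ4 ← ρ4 − 1/2·ρ2
  [ 1  -1/2  5/2   2  -1/2 ]
  [ 0     1   -1  -4     0 ]
  [ 0     0    0   1     0 ]
  [ 0     0    0   0  -1/2 ]
ρ4 ← -2·ρ4
  [ 1  -1/2  5/2   2  -1/2 ]
  [ 0     1   -1  -4     0 ]
  [ 0     0    0   1     0 ]
  [ 0     0    0   0     1 ]
ρ1 ← ρ1 + 1/2·ρ4
  [ 1  -1/2  5/2   2  0 ]
  [ 0     1   -1  -4  0 ]
  [ 0     0    0   1  0 ]
  [ 0     0    0   0  1 ]
ρ2 ← ρ2 + 4·ρ3
  [ 1  -1/2  5/2  2  0 ]
  [ 0     1   -1  0  0 ]
  [ 0     0    0  1  0 ]
  [ 0     0    0  0  1 ]
ρ1 ← ρ1 − 2·ρ3
  [ 1  -1/2  5/2  0  0 ]
  [ 0     1   -1  0  0 ]
  [ 0     0    0  1  0 ]
  [ 0     0    0  0  1 ]
ρ1 ← ρ1 + 1/2·ρ2
  [ 1  0   2  0  0 ]
  [ 0  1  -1  0  0 ]
  [ 0  0   0  1  0 ]
  [ 0  0   0  0  1 ]

[[1, 0, 2, 0, 0], [0, 1, -1, 0, 0], [0, 0, 0, 1, 0], [0, 0, 0, 0, 1]]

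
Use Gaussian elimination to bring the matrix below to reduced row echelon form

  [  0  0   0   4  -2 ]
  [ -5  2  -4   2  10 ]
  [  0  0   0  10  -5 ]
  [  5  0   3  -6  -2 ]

[[1, 0, 3/5, 0, -1], [0, 1, -1/2, 0, 3], [0, 0, 0, 1, -1/2], [0, 0, 0, 0, 0]]

ρ1 <=> ρ2
  [ -5  2  -4   2  10 ]
  [  0  0   0   4  -2 ]
  [  0  0   0  10  -5 ]
  [  5  0   3  -6  -2 ]
ρ1 := -1/5·ρ1
  [ 1  -2/5  4/5  -2/5  -2 ]
  [ 0     0    0     4  -2 ]
  [ 0     0    0    10  -5 ]
  [ 5     0    3    -6  -2 ]
ρ4 := ρ4 − 5·ρ1
  [ 1  -2/5  4/5  -2/5  -2 ]
  [ 0     0    0     4  -2 ]
  [ 0     0    0    10  -5 ]
  [ 0     2   -1    -4   8 ]
ρ2 <=> ρ4
  [ 1  -2/5  4/5  -2/5  -2 ]
  [ 0     2   -1    -4   8 ]
  [ 0     0    0    10  -5 ]
  [ 0     0    0     4  -2 ]
ρ2 := 1/2·ρ2
  [ 1  -2/5   4/5  -2/5  -2 ]
  [ 0     1  -1/2    -2   4 ]
  [ 0     0     0    10  -5 ]
  [ 0     0     0     4  -2 ]
ρ3 := 1/10·ρ3
  [ 1  -2/5   4/5  -2/5    -2 ]
  [ 0     1  -1/2    -2     4 ]
  [ 0     0     0     1  -1/2 ]
  [ 0     0     0     4    -2 ]
ρ4 := ρ4 − 4·ρ3
  [ 1  -2/5   4/5  -2/5    -2 ]
  [ 0     1  -1/2    -2     4 ]
  [ 0     0     0     1  -1/2 ]
  [ 0     0     0     0     0 ]
ρ2 := ρ2 + 2·ρ3
  [ 1  -2/5   4/5  -2/5    -2 ]
  [ 0     1  -1/2     0     3 ]
  [ 0     0     0     1  -1/2 ]
  [ 0     0     0     0     0 ]
ρ1 := ρ1 + 2/5·ρ3
  [ 1  -2/5   4/5  0  -11/5 ]
  [ 0     1  -1/2  0      3 ]
  [ 0     0     0  1   -1/2 ]
  [ 0     0     0  0      0 ]
ρ1 := ρ1 + 2/5·ρ2
  [ 1  0   3/5  0    -1 ]
  [ 0  1  -1/2  0     3 ]
  [ 0  0     0  1  -1/2 ]
  [ 0  0     0  0     0 ]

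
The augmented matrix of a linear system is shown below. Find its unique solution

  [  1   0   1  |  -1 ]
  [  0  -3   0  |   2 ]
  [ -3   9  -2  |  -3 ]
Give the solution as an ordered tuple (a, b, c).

r3 := r3 + 3·r1
  [ 1   0  1  |  -1 ]
  [ 0  -3  0  |   2 ]
  [ 0   9  1  |  -6 ]
r2 := -1/3·r2
  [ 1  0  1  |    -1 ]
  [ 0  1  0  |  -2/3 ]
  [ 0  9  1  |    -6 ]
r3 := r3 − 9·r2
  [ 1  0  1  |    -1 ]
  [ 0  1  0  |  -2/3 ]
  [ 0  0  1  |     0 ]
r1 := r1 − r3
  [ 1  0  0  |    -1 ]
  [ 0  1  0  |  -2/3 ]
  [ 0  0  1  |     0 ]
Reading off the last column: a = -1, b = -2/3, c = 0.

(-1, -2/3, 0)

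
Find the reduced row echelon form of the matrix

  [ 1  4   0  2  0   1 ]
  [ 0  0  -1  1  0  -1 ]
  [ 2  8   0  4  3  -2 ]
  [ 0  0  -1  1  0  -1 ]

[[1, 4, 0, 2, 0, 1], [0, 0, 1, -1, 0, 1], [0, 0, 0, 0, 1, -4/3], [0, 0, 0, 0, 0, 0]]

ρ3 -> ρ3 − 2·ρ1
  [ 1  4   0  2  0   1 ]
  [ 0  0  -1  1  0  -1 ]
  [ 0  0   0  0  3  -4 ]
  [ 0  0  -1  1  0  -1 ]
ρ2 -> -1·ρ2
  [ 1  4   0   2  0   1 ]
  [ 0  0   1  -1  0   1 ]
  [ 0  0   0   0  3  -4 ]
  [ 0  0  -1   1  0  -1 ]
ρ4 -> ρ4 + ρ2
  [ 1  4  0   2  0   1 ]
  [ 0  0  1  -1  0   1 ]
  [ 0  0  0   0  3  -4 ]
  [ 0  0  0   0  0   0 ]
ρ3 -> 1/3·ρ3
  [ 1  4  0   2  0     1 ]
  [ 0  0  1  -1  0     1 ]
  [ 0  0  0   0  1  -4/3 ]
  [ 0  0  0   0  0     0 ]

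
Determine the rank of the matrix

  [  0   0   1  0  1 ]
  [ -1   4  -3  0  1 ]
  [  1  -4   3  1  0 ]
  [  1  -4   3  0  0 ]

rank = 4

ρ1 <=> ρ2
  [ -1   4  -3  0  1 ]
  [  0   0   1  0  1 ]
  [  1  -4   3  1  0 ]
  [  1  -4   3  0  0 ]
ρ1 ← -1·ρ1
  [ 1  -4  3  0  -1 ]
  [ 0   0  1  0   1 ]
  [ 1  -4  3  1   0 ]
  [ 1  -4  3  0   0 ]
ρ3 ← ρ3 − ρ1
  [ 1  -4  3  0  -1 ]
  [ 0   0  1  0   1 ]
  [ 0   0  0  1   1 ]
  [ 1  -4  3  0   0 ]
ρ4 ← ρ4 − ρ1
  [ 1  -4  3  0  -1 ]
  [ 0   0  1  0   1 ]
  [ 0   0  0  1   1 ]
  [ 0   0  0  0   1 ]
ρ3 ← ρ3 − ρ4
  [ 1  -4  3  0  -1 ]
  [ 0   0  1  0   1 ]
  [ 0   0  0  1   0 ]
  [ 0   0  0  0   1 ]
ρ2 ← ρ2 − ρ4
  [ 1  -4  3  0  -1 ]
  [ 0   0  1  0   0 ]
  [ 0   0  0  1   0 ]
  [ 0   0  0  0   1 ]
ρ1 ← ρ1 + ρ4
  [ 1  -4  3  0  0 ]
  [ 0   0  1  0  0 ]
  [ 0   0  0  1  0 ]
  [ 0   0  0  0  1 ]
ρ1 ← ρ1 − 3·ρ2
  [ 1  -4  0  0  0 ]
  [ 0   0  1  0  0 ]
  [ 0   0  0  1  0 ]
  [ 0   0  0  0  1 ]
The reduced form has 4 nonzero rows.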